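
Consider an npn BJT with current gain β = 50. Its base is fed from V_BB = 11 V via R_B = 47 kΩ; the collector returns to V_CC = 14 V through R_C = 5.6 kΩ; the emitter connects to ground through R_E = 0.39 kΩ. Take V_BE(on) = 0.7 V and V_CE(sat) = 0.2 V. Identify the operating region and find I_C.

saturation; I_C ≈ 2.3 mA

Assume active: I_B = (11 − 0.7)/(47 + 51×0.39) = 0.154 mA, I_C = β·I_B = 7.7 mA.
Then V_CE = 14 − 7.7×5.6 − 7.85×0.39 = -32.2 V < 0.2 V — the active assumption fails.
Re-solve with V_CE = 0.2 V. KCL at the emitter: V_E/R_E = (V_BB−0.7−V_E)/R_B + (V_CC−0.2−V_E)/R_C, giving V_E = 0.971 V.
I_C = (V_CC − 0.2 − V_E)/R_C = (13.8 − 0.971)/5.6 = 2.29 mA.
Check: I_B = (10.3 − 0.971)/47 = 0.198 mA, and β·I_B = 9.92 mA > I_C, confirming saturation.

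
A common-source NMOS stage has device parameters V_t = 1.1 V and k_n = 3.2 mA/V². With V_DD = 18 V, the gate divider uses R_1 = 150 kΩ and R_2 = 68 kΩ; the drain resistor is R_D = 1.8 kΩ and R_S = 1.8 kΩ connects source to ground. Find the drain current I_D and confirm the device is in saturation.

V_G = V_DD·R_2/(R_1+R_2) = 18×68/218 = 5.61 V.
Assume saturation: I_D = (k_n/2)(V_GS − V_t)² with V_GS = V_G − I_D·R_S = 5.61 − 1.8·I_D.
Substituting gives 5.18·I_D² − 27·I_D + 32.6 = 0, with roots I_D = 1.9 or 3.31 mA.
The root I_D = 3.31 mA gives V_GS = -0.338 V ≤ V_t, so take I_D = 1.9 mA.
Then V_GS = 2.19 V and V_DS = V_DD − I_D(R_D+R_S) = 18 − 1.9×3.6 = 11.2 V.
Saturation requires V_DS ≥ V_GS − V_t = 1.09 V; 11.2 ≥ 1.09 ✓.

I_D ≈ 1.9 mA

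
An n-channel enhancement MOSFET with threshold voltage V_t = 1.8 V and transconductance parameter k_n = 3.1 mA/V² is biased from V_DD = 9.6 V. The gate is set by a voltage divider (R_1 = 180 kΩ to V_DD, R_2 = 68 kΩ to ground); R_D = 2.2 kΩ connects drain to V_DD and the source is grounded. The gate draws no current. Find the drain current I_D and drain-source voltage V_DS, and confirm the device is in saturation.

I_D ≈ 1.1 mA, V_DS ≈ 7.2 V

V_G = V_DD·R_2/(R_1+R_2) = 9.6×68/248 = 2.63 V. With the source grounded, V_GS = V_G = 2.63 V.
Assume saturation: I_D = (k_n/2)(V_GS − V_t)² = (3.1/2)×(2.63 − 1.8)² = 1.55×0.832² = 1.07 mA.
V_DS = V_DD − I_D·R_D = 9.6 − 1.07×2.2 = 7.24 V.
Saturation requires V_DS ≥ V_GS − V_t = 0.832 V; 7.24 ≥ 0.832 ✓.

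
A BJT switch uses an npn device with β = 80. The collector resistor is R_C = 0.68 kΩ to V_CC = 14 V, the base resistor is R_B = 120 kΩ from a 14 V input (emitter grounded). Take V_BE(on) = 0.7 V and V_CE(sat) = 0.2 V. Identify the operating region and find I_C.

Assume active. Base-emitter loop: I_B = (V_BB − V_BE)/R_B = (14 − 0.7)/120 = 0.111 mA.
I_C = β·I_B = 80×0.111 = 8.87 mA.
V_CE = V_CC − I_C·R_C = 14 − 8.87×0.68 = 7.97 V > V_CE(sat), so the active-region assumption holds.

active; I_C ≈ 8.9 mA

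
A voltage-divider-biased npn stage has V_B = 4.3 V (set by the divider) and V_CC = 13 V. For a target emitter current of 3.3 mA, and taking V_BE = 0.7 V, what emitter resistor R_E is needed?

R_E ≈ 1.1 kΩ

V_E = V_B − V_BE = 4.3 − 0.7 = 3.6 V.
R_E = V_E / I_E = 3.6 / 3.3 = 1.09 kΩ.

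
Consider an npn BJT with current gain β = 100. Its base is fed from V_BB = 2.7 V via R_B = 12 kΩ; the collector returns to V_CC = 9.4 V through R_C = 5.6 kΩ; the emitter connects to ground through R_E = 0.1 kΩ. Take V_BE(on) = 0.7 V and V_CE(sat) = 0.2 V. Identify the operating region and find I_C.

saturation; I_C ≈ 1.6 mA

Assume active: I_B = (2.7 − 0.7)/(12 + 101×0.1) = 0.0905 mA, I_C = β·I_B = 9.05 mA.
Then V_CE = 9.4 − 9.05×5.6 − 9.14×0.1 = -42.2 V < 0.2 V — the active assumption fails.
Re-solve with V_CE = 0.2 V. KCL at the emitter: V_E/R_E = (V_BB−0.7−V_E)/R_B + (V_CC−0.2−V_E)/R_C, giving V_E = 0.176 V.
I_C = (V_CC − 0.2 − V_E)/R_C = (9.2 − 0.176)/5.6 = 1.61 mA.
Check: I_B = (2 − 0.176)/12 = 0.152 mA, and β·I_B = 15.2 mA > I_C, confirming saturation.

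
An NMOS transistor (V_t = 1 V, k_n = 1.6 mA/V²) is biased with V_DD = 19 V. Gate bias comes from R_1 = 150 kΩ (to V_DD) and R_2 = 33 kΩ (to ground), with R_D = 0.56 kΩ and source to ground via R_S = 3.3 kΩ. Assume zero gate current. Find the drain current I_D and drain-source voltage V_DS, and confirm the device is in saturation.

V_G = V_DD·R_2/(R_1+R_2) = 19×33/183 = 3.43 V.
Assume saturation: I_D = (k_n/2)(V_GS − V_t)² with V_GS = V_G − I_D·R_S = 3.43 − 3.3·I_D.
Substituting gives 8.71·I_D² − 13.8·I_D + 4.71 = 0, with roots I_D = 0.496 or 1.09 mA.
The root I_D = 1.09 mA gives V_GS = -0.167 V ≤ V_t, so take I_D = 0.496 mA.
Then V_GS = 1.79 V and V_DS = V_DD − I_D(R_D+R_S) = 19 − 0.496×3.86 = 17.1 V.
Saturation requires V_DS ≥ V_GS − V_t = 0.788 V; 17.1 ≥ 0.788 ✓.

I_D ≈ 0.5 mA, V_DS ≈ 17 V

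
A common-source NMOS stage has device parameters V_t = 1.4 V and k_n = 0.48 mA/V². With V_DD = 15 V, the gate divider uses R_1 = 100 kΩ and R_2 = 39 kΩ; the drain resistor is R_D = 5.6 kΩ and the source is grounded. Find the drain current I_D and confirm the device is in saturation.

V_G = V_DD·R_2/(R_1+R_2) = 15×39/139 = 4.21 V. With the source grounded, V_GS = V_G = 4.21 V.
Assume saturation: I_D = (k_n/2)(V_GS − V_t)² = (0.48/2)×(4.21 − 1.4)² = 0.24×2.81² = 1.89 mA.
V_DS = V_DD − I_D·R_D = 15 − 1.89×5.6 = 4.4 V.
Saturation requires V_DS ≥ V_GS − V_t = 2.81 V; 4.4 ≥ 2.81 ✓.

I_D ≈ 1.9 mA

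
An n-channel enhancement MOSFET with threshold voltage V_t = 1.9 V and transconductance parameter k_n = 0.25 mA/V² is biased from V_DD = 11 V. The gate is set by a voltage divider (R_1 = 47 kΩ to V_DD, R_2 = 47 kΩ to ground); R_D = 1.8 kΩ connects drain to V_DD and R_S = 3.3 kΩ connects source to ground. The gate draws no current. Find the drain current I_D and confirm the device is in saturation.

I_D ≈ 0.49 mA

V_G = V_DD·R_2/(R_1+R_2) = 11×47/94 = 5.5 V.
Assume saturation: I_D = (k_n/2)(V_GS − V_t)² with V_GS = V_G − I_D·R_S = 5.5 − 3.3·I_D.
Substituting gives 1.36·I_D² − 3.97·I_D + 1.62 = 0, with roots I_D = 0.491 or 2.43 mA.
The root I_D = 2.43 mA gives V_GS = -2.51 V ≤ V_t, so take I_D = 0.491 mA.
Then V_GS = 3.88 V and V_DS = V_DD − I_D(R_D+R_S) = 11 − 0.491×5.1 = 8.5 V.
Saturation requires V_DS ≥ V_GS − V_t = 1.98 V; 8.5 ≥ 1.98 ✓.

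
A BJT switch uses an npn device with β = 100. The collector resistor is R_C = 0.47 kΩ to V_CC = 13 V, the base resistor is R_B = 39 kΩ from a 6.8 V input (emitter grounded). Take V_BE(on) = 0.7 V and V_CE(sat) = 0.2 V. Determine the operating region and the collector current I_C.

Assume active. Base-emitter loop: I_B = (V_BB − V_BE)/R_B = (6.8 − 0.7)/39 = 0.156 mA.
I_C = β·I_B = 100×0.156 = 15.6 mA.
V_CE = V_CC − I_C·R_C = 13 − 15.6×0.47 = 5.65 V > V_CE(sat), so the active-region assumption holds.

active; I_C ≈ 16 mA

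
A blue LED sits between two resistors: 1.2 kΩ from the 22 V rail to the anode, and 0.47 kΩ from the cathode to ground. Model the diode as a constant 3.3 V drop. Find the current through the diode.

I ≈ 11 mA

The two resistors are in series with the diode, so KVL gives 22 = I·1.2 + 3.3 + I·0.47.
I = (22 − 3.3) / (1.2 + 0.47) kΩ = 18.7 / 1.67 = 11.2 mA.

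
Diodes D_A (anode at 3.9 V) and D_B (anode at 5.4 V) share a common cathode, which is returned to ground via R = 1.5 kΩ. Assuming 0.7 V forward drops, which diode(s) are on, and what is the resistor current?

Only D_B conducts; I_R ≈ 3.1 mA

Assume both conduct. Then node N would need to be at both 3.9−0.7 = 3.2 V and 5.4−0.7 = 4.7 V, which is impossible.
Assume only D_B conducts: V_N = 5.4 − 0.7 = 4.7 V, so I_R = 4.7/1.5 = 3.13 mA.
Check D_A: its anode-to-cathode voltage is 3.9 − 4.7 = -0.8 V < 0.7 V, so it is off. The assumption is consistent.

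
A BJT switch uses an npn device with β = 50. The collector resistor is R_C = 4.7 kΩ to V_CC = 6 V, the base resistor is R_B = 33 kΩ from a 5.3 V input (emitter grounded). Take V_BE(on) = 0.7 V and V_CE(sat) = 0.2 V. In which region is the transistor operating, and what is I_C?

saturation; I_C ≈ 1.2 mA

Assume active: I_B = (5.3 − 0.7)/33 = 0.139 mA, giving I_C = β·I_B = 6.97 mA.
But then V_CE = 6 − 6.97×4.7 = -26.8 V < V_CE(sat) = 0.2 V — impossible in the active region.
So the transistor is saturated. With V_CE = 0.2 V, I_C = (V_CC − 0.2)/R_C = 5.8/4.7 = 1.23 mA.
Check: β·I_B = 6.97 mA > I_C = 1.23 mA, confirming saturation.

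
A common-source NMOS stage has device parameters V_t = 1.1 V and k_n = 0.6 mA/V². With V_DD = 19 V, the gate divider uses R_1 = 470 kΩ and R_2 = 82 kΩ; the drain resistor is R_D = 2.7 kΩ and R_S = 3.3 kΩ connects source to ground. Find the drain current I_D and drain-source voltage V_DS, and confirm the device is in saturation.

V_G = V_DD·R_2/(R_1+R_2) = 19×82/552 = 2.82 V.
Assume saturation: I_D = (k_n/2)(V_GS − V_t)² with V_GS = V_G − I_D·R_S = 2.82 − 3.3·I_D.
Substituting gives 3.27·I_D² − 4.41·I_D + 0.89 = 0, with roots I_D = 0.247 or 1.1 mA.
The root I_D = 1.1 mA gives V_GS = -0.817 V ≤ V_t, so take I_D = 0.247 mA.
Then V_GS = 2.01 V and V_DS = V_DD − I_D(R_D+R_S) = 19 − 0.247×6 = 17.5 V.
Saturation requires V_DS ≥ V_GS − V_t = 0.907 V; 17.5 ≥ 0.907 ✓.

I_D ≈ 0.25 mA, V_DS ≈ 18 V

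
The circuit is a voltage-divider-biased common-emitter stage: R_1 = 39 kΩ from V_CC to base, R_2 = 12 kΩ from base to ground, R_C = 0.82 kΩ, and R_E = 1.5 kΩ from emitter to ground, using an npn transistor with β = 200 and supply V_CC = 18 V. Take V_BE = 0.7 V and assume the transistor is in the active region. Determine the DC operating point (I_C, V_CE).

I_C ≈ 2.3 mA, V_CE ≈ 13 V

Thevenize the base divider: V_Th = V_CC·R_2/(R_1+R_2) = 18×12/51 = 4.24 V, R_Th = R_1‖R_2 = 9.18 kΩ.
Base-emitter loop: V_Th = I_B·R_Th + V_BE + (β+1)I_B·R_E, so I_B = (4.24 − 0.7) / (9.18 + 201×1.5) = 0.0114 mA.
I_C = β·I_B = 200×0.0114 = 2.28 mA, and I_E = (β+1)I_B = 2.29 mA.
V_CE = V_CC − I_C·R_C − I_E·R_E = 18 − 2.28×0.82 − 2.29×1.5 = 12.7 V.
V_CE = 12.7 V > 0.2 V confirms active-region operation.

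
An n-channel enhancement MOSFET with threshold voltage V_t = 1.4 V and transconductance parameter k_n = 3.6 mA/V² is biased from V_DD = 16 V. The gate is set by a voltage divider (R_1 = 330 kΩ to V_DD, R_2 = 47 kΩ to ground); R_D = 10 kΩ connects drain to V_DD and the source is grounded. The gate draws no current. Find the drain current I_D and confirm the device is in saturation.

V_G = V_DD·R_2/(R_1+R_2) = 16×47/377 = 1.99 V. With the source grounded, V_GS = V_G = 1.99 V.
Assume saturation: I_D = (k_n/2)(V_GS − V_t)² = (3.6/2)×(1.99 − 1.4)² = 1.8×0.595² = 0.637 mA.
V_DS = V_DD − I_D·R_D = 16 − 0.637×10 = 9.63 V.
Saturation requires V_DS ≥ V_GS − V_t = 0.595 V; 9.63 ≥ 0.595 ✓.

I_D ≈ 0.64 mA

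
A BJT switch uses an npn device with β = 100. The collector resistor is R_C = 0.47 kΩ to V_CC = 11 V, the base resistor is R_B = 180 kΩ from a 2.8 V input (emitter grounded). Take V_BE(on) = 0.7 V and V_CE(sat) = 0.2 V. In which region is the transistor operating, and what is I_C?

active; I_C ≈ 1.2 mA

Assume active. Base-emitter loop: I_B = (V_BB − V_BE)/R_B = (2.8 − 0.7)/180 = 0.0117 mA.
I_C = β·I_B = 100×0.0117 = 1.17 mA.
V_CE = V_CC − I_C·R_C = 11 − 1.17×0.47 = 10.5 V > V_CE(sat), so the active-region assumption holds.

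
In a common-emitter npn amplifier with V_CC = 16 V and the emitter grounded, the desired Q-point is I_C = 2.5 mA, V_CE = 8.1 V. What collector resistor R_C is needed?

R_C ≈ 3.2 kΩ

Collector loop: V_CC = I_C·R_C + V_CE.
R_C = (V_CC − V_CE)/I_C = (16 − 8.1)/2.5 = 3.16 kΩ.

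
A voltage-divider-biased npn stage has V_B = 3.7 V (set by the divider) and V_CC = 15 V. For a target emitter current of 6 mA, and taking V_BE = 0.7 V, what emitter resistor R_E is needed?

R_E ≈ 0.5 kΩ

V_E = V_B − V_BE = 3.7 − 0.7 = 3 V.
R_E = V_E / I_E = 3 / 6 = 0.5 kΩ.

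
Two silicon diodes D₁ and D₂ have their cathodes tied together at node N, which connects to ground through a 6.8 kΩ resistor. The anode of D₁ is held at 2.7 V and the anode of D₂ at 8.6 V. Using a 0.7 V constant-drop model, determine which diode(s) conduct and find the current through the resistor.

Assume both conduct. Then node N would need to be at both 2.7−0.7 = 2 V and 8.6−0.7 = 7.9 V, which is impossible.
Assume only D₂ conducts: V_N = 8.6 − 0.7 = 7.9 V, so I_R = 7.9/6.8 = 1.16 mA.
Check D₁: its anode-to-cathode voltage is 2.7 − 7.9 = -5.2 V < 0.7 V, so it is off. The assumption is consistent.

Only D₂ conducts; I_R ≈ 1.2 mA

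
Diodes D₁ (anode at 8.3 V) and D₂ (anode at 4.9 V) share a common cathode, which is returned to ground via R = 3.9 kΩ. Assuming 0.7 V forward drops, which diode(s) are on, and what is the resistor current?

Assume both conduct. Then node N would need to be at both 8.3−0.7 = 7.6 V and 4.9−0.7 = 4.2 V, which is impossible.
Assume only D₁ conducts: V_N = 8.3 − 0.7 = 7.6 V, so I_R = 7.6/3.9 = 1.95 mA.
Check D₂: its anode-to-cathode voltage is 4.9 − 7.6 = -2.7 V < 0.7 V, so it is off. The assumption is consistent.

Only D₁ conducts; I_R ≈ 1.9 mA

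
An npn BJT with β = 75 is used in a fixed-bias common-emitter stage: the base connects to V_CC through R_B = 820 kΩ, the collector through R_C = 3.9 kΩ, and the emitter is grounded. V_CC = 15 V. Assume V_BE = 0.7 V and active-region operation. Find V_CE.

Base loop: V_CC = I_B·R_B + V_BE, so I_B = (15 − 0.7)/820 kΩ = 0.0174 mA.
In the active region I_C = β·I_B = 75 × 0.0174 = 1.31 mA.
Collector loop: V_CE = V_CC − I_C·R_C = 15 − 1.31×3.9 = 9.9 V.
Since V_CE = 9.9 V > V_CE(sat) ≈ 0.2 V, the transistor is in the active region as assumed.

V_CE ≈ 9.9 V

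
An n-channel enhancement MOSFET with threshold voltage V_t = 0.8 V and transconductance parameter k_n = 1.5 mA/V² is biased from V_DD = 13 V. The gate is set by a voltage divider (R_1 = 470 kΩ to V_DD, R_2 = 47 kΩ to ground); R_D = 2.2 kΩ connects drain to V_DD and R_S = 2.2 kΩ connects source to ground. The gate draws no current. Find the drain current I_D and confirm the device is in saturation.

V_G = V_DD·R_2/(R_1+R_2) = 13×47/517 = 1.18 V.
Assume saturation: I_D = (k_n/2)(V_GS − V_t)² with V_GS = V_G − I_D·R_S = 1.18 − 2.2·I_D.
Substituting gives 3.63·I_D² − 2.26·I_D + 0.109 = 0, with roots I_D = 0.0529 or 0.57 mA.
The root I_D = 0.57 mA gives V_GS = -0.0716 V ≤ V_t, so take I_D = 0.0529 mA.
Then V_GS = 1.07 V and V_DS = V_DD − I_D(R_D+R_S) = 13 − 0.0529×4.4 = 12.8 V.
Saturation requires V_DS ≥ V_GS − V_t = 0.266 V; 12.8 ≥ 0.266 ✓.

I_D ≈ 0.053 mA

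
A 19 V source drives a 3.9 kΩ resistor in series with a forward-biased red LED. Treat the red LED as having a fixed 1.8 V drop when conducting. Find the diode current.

KVL around the loop: 19 = V_D + I·R = 1.8 + I × 3.9 kΩ.
So I = (19 − 1.8) / 3.9 kΩ = 17.2 / 3.9 = 4.41 mA.

I ≈ 4.4 mA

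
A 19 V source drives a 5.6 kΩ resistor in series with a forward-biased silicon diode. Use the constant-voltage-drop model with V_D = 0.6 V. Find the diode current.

I ≈ 3.3 mA

KVL around the loop: 19 = V_D + I·R = 0.6 + I × 5.6 kΩ.
So I = (19 − 0.6) / 5.6 kΩ = 18.4 / 5.6 = 3.29 mA.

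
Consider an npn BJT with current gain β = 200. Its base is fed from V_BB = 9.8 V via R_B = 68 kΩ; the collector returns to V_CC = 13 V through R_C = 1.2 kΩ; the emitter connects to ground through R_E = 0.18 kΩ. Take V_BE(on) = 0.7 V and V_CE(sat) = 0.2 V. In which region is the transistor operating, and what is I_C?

saturation; I_C ≈ 9.3 mA

Assume active: I_B = (9.8 − 0.7)/(68 + 201×0.18) = 0.0873 mA, I_C = β·I_B = 17.5 mA.
Then V_CE = 13 − 17.5×1.2 − 17.6×0.18 = -11.1 V < 0.2 V — the active assumption fails.
Re-solve with V_CE = 0.2 V. KCL at the emitter: V_E/R_E = (V_BB−0.7−V_E)/R_B + (V_CC−0.2−V_E)/R_C, giving V_E = 1.69 V.
I_C = (V_CC − 0.2 − V_E)/R_C = (12.8 − 1.69)/1.2 = 9.26 mA.
Check: I_B = (9.1 − 1.69)/68 = 0.109 mA, and β·I_B = 21.8 mA > I_C, confirming saturation.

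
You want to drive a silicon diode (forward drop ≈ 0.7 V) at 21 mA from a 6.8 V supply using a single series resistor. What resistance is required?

The resistor drops V_S − V_D = 6.8 − 0.7 = 6.1 V at 21 mA.
R = 6.1 V / 21 mA = 0.29 kΩ.

R ≈ 0.29 kΩ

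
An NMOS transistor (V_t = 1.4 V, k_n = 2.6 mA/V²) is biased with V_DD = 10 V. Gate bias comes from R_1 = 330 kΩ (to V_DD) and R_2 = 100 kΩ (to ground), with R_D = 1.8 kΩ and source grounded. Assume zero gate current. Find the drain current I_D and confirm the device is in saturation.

V_G = V_DD·R_2/(R_1+R_2) = 10×100/430 = 2.33 V. With the source grounded, V_GS = V_G = 2.33 V.
Assume saturation: I_D = (k_n/2)(V_GS − V_t)² = (2.6/2)×(2.33 − 1.4)² = 1.3×0.926² = 1.11 mA.
V_DS = V_DD − I_D·R_D = 10 − 1.11×1.8 = 8 V.
Saturation requires V_DS ≥ V_GS − V_t = 0.926 V; 8 ≥ 0.926 ✓.

I_D ≈ 1.1 mA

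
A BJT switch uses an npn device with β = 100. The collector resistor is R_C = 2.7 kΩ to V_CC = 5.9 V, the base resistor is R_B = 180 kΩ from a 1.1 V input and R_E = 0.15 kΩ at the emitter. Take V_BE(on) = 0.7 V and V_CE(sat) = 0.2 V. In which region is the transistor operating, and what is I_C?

Assume active. Base-emitter loop: I_B = (V_BB − V_BE)/(R_B + (β+1)R_E) = (1.1 − 0.7)/(180 + 101×0.15) = 0.00205 mA.
I_C = β·I_B = 100×0.00205 = 0.205 mA.
V_CE = V_CC − I_C·R_C − I_E·R_E = 5.9 − 0.205×2.7 − 0.207×0.15 = 5.32 V > V_CE(sat), so the active-region assumption holds.

active; I_C ≈ 0.2 mA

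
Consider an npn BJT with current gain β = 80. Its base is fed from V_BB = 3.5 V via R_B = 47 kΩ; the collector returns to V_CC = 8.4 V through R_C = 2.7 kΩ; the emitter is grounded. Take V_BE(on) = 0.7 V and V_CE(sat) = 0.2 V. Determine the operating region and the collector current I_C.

Assume active: I_B = (3.5 − 0.7)/47 = 0.0596 mA, giving I_C = β·I_B = 4.77 mA.
But then V_CE = 8.4 − 4.77×2.7 = -4.47 V < V_CE(sat) = 0.2 V — impossible in the active region.
So the transistor is saturated. With V_CE = 0.2 V, I_C = (V_CC − 0.2)/R_C = 8.2/2.7 = 3.04 mA.
Check: β·I_B = 4.77 mA > I_C = 3.04 mA, confirming saturation.

saturation; I_C ≈ 3 mA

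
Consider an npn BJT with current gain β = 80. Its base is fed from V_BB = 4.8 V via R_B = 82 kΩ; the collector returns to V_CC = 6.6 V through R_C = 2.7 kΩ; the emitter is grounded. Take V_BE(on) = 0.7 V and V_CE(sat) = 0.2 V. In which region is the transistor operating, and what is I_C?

saturation; I_C ≈ 2.4 mA

Assume active: I_B = (4.8 − 0.7)/82 = 0.05 mA, giving I_C = β·I_B = 4 mA.
But then V_CE = 6.6 − 4×2.7 = -4.2 V < V_CE(sat) = 0.2 V — impossible in the active region.
So the transistor is saturated. With V_CE = 0.2 V, I_C = (V_CC − 0.2)/R_C = 6.4/2.7 = 2.37 mA.
Check: β·I_B = 4 mA > I_C = 2.37 mA, confirming saturation.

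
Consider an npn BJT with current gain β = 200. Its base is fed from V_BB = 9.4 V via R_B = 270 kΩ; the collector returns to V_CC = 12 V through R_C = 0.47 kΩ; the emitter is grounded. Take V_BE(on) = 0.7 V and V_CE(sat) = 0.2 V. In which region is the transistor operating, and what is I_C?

Assume active. Base-emitter loop: I_B = (V_BB − V_BE)/R_B = (9.4 − 0.7)/270 = 0.0322 mA.
I_C = β·I_B = 200×0.0322 = 6.44 mA.
V_CE = V_CC − I_C·R_C = 12 − 6.44×0.47 = 8.97 V > V_CE(sat), so the active-region assumption holds.

active; I_C ≈ 6.4 mA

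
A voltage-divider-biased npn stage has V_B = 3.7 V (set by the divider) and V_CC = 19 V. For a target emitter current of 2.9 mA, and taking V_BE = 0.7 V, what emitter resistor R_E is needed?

R_E ≈ 1 kΩ

V_E = V_B − V_BE = 3.7 − 0.7 = 3 V.
R_E = V_E / I_E = 3 / 2.9 = 1.03 kΩ.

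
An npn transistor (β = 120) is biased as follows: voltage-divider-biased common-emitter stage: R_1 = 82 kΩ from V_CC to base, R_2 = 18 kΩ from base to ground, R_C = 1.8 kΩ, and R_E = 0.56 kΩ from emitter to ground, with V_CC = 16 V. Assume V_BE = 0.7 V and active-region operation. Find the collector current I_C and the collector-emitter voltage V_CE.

I_C ≈ 3.2 mA, V_CE ≈ 8.5 V

Thevenize the base divider: V_Th = V_CC·R_2/(R_1+R_2) = 16×18/100 = 2.88 V, R_Th = R_1‖R_2 = 14.8 kΩ.
Base-emitter loop: V_Th = I_B·R_Th + V_BE + (β+1)I_B·R_E, so I_B = (2.88 − 0.7) / (14.8 + 121×0.56) = 0.0264 mA.
I_C = β·I_B = 120×0.0264 = 3.17 mA, and I_E = (β+1)I_B = 3.2 mA.
V_CE = V_CC − I_C·R_C − I_E·R_E = 16 − 3.17×1.8 − 3.2×0.56 = 8.5 V.
V_CE = 8.5 V > 0.2 V confirms active-region operation.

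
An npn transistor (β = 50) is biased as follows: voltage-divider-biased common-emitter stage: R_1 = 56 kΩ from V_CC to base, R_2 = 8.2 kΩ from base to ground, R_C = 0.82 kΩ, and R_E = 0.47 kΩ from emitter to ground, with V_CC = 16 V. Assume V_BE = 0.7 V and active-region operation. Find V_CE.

V_CE ≈ 13 V

Thevenize the base divider: V_Th = V_CC·R_2/(R_1+R_2) = 16×8.2/64.2 = 2.04 V, R_Th = R_1‖R_2 = 7.15 kΩ.
Base-emitter loop: V_Th = I_B·R_Th + V_BE + (β+1)I_B·R_E, so I_B = (2.04 − 0.7) / (7.15 + 51×0.47) = 0.0432 mA.
I_C = β·I_B = 50×0.0432 = 2.16 mA, and I_E = (β+1)I_B = 2.2 mA.
V_CE = V_CC − I_C·R_C − I_E·R_E = 16 − 2.16×0.82 − 2.2×0.47 = 13.2 V.
V_CE = 13.2 V > 0.2 V confirms active-region operation.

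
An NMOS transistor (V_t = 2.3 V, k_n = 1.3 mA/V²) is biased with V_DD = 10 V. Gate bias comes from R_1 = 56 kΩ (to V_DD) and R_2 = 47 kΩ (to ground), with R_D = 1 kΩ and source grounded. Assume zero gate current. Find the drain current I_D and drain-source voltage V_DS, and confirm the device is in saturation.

V_G = V_DD·R_2/(R_1+R_2) = 10×47/103 = 4.56 V. With the source grounded, V_GS = V_G = 4.56 V.
Assume saturation: I_D = (k_n/2)(V_GS − V_t)² = (1.3/2)×(4.56 − 2.3)² = 0.65×2.26² = 3.33 mA.
V_DS = V_DD − I_D·R_D = 10 − 3.33×1 = 6.67 V.
Saturation requires V_DS ≥ V_GS − V_t = 2.26 V; 6.67 ≥ 2.26 ✓.

I_D ≈ 3.3 mA, V_DS ≈ 6.7 V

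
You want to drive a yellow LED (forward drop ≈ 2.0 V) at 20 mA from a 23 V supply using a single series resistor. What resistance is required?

The resistor drops V_S − V_D = 23 − 2.0 = 21 V at 20 mA.
R = 21 V / 20 mA = 1.05 kΩ.

R ≈ 1.1 kΩ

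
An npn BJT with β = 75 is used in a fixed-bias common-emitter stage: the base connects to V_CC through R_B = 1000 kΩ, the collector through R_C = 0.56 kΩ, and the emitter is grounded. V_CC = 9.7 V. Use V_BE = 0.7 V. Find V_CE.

Base loop: V_CC = I_B·R_B + V_BE, so I_B = (9.7 − 0.7)/1000 kΩ = 0.009 mA.
In the active region I_C = β·I_B = 75 × 0.009 = 0.675 mA.
Collector loop: V_CE = V_CC − I_C·R_C = 9.7 − 0.675×0.56 = 9.32 V.
Since V_CE = 9.32 V > V_CE(sat) ≈ 0.2 V, the transistor is in the active region as assumed.

V_CE ≈ 9.3 V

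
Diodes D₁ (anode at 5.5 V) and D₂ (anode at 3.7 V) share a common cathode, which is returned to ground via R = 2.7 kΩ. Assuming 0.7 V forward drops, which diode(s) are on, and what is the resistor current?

Assume both conduct. Then node N would need to be at both 5.5−0.7 = 4.8 V and 3.7−0.7 = 3 V, which is impossible.
Assume only D₁ conducts: V_N = 5.5 − 0.7 = 4.8 V, so I_R = 4.8/2.7 = 1.78 mA.
Check D₂: its anode-to-cathode voltage is 3.7 − 4.8 = -1.1 V < 0.7 V, so it is off. The assumption is consistent.

Only D₁ conducts; I_R ≈ 1.8 mA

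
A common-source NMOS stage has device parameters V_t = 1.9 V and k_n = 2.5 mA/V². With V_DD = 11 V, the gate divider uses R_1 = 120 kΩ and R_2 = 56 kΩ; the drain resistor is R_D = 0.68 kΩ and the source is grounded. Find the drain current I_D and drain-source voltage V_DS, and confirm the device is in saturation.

V_G = V_DD·R_2/(R_1+R_2) = 11×56/176 = 3.5 V. With the source grounded, V_GS = V_G = 3.5 V.
Assume saturation: I_D = (k_n/2)(V_GS − V_t)² = (2.5/2)×(3.5 − 1.9)² = 1.25×1.6² = 3.2 mA.
V_DS = V_DD − I_D·R_D = 11 − 3.2×0.68 = 8.82 V.
Saturation requires V_DS ≥ V_GS − V_t = 1.6 V; 8.82 ≥ 1.6 ✓.

I_D ≈ 3.2 mA, V_DS ≈ 8.8 V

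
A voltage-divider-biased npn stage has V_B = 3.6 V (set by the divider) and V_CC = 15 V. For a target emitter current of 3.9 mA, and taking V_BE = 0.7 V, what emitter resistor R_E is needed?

R_E ≈ 0.74 kΩ

V_E = V_B − V_BE = 3.6 − 0.7 = 2.9 V.
R_E = V_E / I_E = 2.9 / 3.9 = 0.744 kΩ.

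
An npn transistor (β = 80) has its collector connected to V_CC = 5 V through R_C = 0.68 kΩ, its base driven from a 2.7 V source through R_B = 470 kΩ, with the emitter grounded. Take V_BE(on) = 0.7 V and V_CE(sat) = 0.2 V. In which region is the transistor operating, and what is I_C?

active; I_C ≈ 0.34 mA

Assume active. Base-emitter loop: I_B = (V_BB − V_BE)/R_B = (2.7 − 0.7)/470 = 0.00426 mA.
I_C = β·I_B = 80×0.00426 = 0.34 mA.
V_CE = V_CC − I_C·R_C = 5 − 0.34×0.68 = 4.77 V > V_CE(sat), so the active-region assumption holds.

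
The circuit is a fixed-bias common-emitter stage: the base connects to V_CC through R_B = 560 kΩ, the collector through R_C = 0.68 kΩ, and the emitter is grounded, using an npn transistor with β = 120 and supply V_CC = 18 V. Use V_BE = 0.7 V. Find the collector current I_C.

Base loop: V_CC = I_B·R_B + V_BE, so I_B = (18 − 0.7)/560 kΩ = 0.0309 mA.
In the active region I_C = β·I_B = 120 × 0.0309 = 3.71 mA.
Collector loop: V_CE = V_CC − I_C·R_C = 18 − 3.71×0.68 = 15.5 V.
Since V_CE = 15.5 V > V_CE(sat) ≈ 0.2 V, the transistor is in the active region as assumed.

I_C ≈ 3.7 mA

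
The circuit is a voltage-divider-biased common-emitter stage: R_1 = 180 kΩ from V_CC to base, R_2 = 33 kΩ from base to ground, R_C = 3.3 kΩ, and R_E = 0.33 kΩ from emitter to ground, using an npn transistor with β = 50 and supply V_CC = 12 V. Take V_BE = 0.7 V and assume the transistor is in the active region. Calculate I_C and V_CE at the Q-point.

I_C ≈ 1.3 mA, V_CE ≈ 7.3 V

Thevenize the base divider: V_Th = V_CC·R_2/(R_1+R_2) = 12×33/213 = 1.86 V, R_Th = R_1‖R_2 = 27.9 kΩ.
Base-emitter loop: V_Th = I_B·R_Th + V_BE + (β+1)I_B·R_E, so I_B = (1.86 − 0.7) / (27.9 + 51×0.33) = 0.0259 mA.
I_C = β·I_B = 50×0.0259 = 1.3 mA, and I_E = (β+1)I_B = 1.32 mA.
V_CE = V_CC − I_C·R_C − I_E·R_E = 12 − 1.3×3.3 − 1.32×0.33 = 7.29 V.
V_CE = 7.29 V > 0.2 V confirms active-region operation.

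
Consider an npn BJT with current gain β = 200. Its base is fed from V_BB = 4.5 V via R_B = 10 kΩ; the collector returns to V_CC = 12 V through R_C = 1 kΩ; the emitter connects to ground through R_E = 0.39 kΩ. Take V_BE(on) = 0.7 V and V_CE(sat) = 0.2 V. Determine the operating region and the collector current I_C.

saturation; I_C ≈ 8.5 mA

Assume active: I_B = (4.5 − 0.7)/(10 + 201×0.39) = 0.043 mA, I_C = β·I_B = 8.6 mA.
Then V_CE = 12 − 8.6×1 − 8.64×0.39 = 0.0317 V < 0.2 V — the active assumption fails.
Re-solve with V_CE = 0.2 V. KCL at the emitter: V_E/R_E = (V_BB−0.7−V_E)/R_B + (V_CC−0.2−V_E)/R_C, giving V_E = 3.32 V.
I_C = (V_CC − 0.2 − V_E)/R_C = (11.8 − 3.32)/1 = 8.48 mA.
Check: I_B = (3.8 − 3.32)/10 = 0.0476 mA, and β·I_B = 9.52 mA > I_C, confirming saturation.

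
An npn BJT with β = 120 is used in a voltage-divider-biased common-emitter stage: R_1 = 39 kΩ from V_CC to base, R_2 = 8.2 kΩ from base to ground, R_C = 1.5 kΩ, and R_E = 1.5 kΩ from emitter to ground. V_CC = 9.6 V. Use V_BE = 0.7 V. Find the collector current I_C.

I_C ≈ 0.62 mA

Thevenize the base divider: V_Th = V_CC·R_2/(R_1+R_2) = 9.6×8.2/47.2 = 1.67 V, R_Th = R_1‖R_2 = 6.78 kΩ.
Base-emitter loop: V_Th = I_B·R_Th + V_BE + (β+1)I_B·R_E, so I_B = (1.67 − 0.7) / (6.78 + 121×1.5) = 0.00514 mA.
I_C = β·I_B = 120×0.00514 = 0.617 mA, and I_E = (β+1)I_B = 0.622 mA.
V_CE = V_CC − I_C·R_C − I_E·R_E = 9.6 − 0.617×1.5 − 0.622×1.5 = 7.74 V.
V_CE = 7.74 V > 0.2 V confirms active-region operation.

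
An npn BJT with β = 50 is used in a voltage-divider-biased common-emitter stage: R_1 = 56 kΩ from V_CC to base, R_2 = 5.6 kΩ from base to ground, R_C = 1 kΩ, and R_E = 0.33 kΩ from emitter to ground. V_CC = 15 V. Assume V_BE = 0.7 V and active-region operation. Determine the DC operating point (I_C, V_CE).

Thevenize the base divider: V_Th = V_CC·R_2/(R_1+R_2) = 15×5.6/61.6 = 1.36 V, R_Th = R_1‖R_2 = 5.09 kΩ.
Base-emitter loop: V_Th = I_B·R_Th + V_BE + (β+1)I_B·R_E, so I_B = (1.36 − 0.7) / (5.09 + 51×0.33) = 0.0303 mA.
I_C = β·I_B = 50×0.0303 = 1.51 mA, and I_E = (β+1)I_B = 1.54 mA.
V_CE = V_CC − I_C·R_C − I_E·R_E = 15 − 1.51×1 − 1.54×0.33 = 13 V.
V_CE = 13 V > 0.2 V confirms active-region operation.

I_C ≈ 1.5 mA, V_CE ≈ 13 V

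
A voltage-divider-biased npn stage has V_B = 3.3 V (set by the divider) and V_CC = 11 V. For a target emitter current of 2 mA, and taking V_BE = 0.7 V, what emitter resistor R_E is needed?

R_E ≈ 1.3 kΩ

V_E = V_B − V_BE = 3.3 − 0.7 = 2.6 V.
R_E = V_E / I_E = 2.6 / 2 = 1.3 kΩ.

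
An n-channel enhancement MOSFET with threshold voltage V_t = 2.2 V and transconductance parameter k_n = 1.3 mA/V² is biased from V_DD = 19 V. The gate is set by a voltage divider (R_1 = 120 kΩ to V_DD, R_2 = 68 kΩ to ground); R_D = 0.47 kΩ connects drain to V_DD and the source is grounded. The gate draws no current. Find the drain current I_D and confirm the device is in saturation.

V_G = V_DD·R_2/(R_1+R_2) = 19×68/188 = 6.87 V. With the source grounded, V_GS = V_G = 6.87 V.
Assume saturation: I_D = (k_n/2)(V_GS − V_t)² = (1.3/2)×(6.87 − 2.2)² = 0.65×4.67² = 14.2 mA.
V_DS = V_DD − I_D·R_D = 19 − 14.2×0.47 = 12.3 V.
Saturation requires V_DS ≥ V_GS − V_t = 4.67 V; 12.3 ≥ 4.67 ✓.

I_D ≈ 14 mA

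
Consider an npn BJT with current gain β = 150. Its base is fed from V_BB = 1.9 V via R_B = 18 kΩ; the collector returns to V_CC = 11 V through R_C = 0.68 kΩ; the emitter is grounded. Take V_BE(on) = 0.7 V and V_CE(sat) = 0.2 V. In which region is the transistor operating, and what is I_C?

Assume active. Base-emitter loop: I_B = (V_BB − V_BE)/R_B = (1.9 − 0.7)/18 = 0.0667 mA.
I_C = β·I_B = 150×0.0667 = 10 mA.
V_CE = V_CC − I_C·R_C = 11 − 10×0.68 = 4.2 V > V_CE(sat), so the active-region assumption holds.

active; I_C ≈ 10 mA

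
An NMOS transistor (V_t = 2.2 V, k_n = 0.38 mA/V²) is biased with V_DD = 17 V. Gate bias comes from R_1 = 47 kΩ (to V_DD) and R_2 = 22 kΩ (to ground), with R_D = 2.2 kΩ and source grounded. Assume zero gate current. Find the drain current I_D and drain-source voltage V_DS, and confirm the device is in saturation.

V_G = V_DD·R_2/(R_1+R_2) = 17×22/69 = 5.42 V. With the source grounded, V_GS = V_G = 5.42 V.
Assume saturation: I_D = (k_n/2)(V_GS − V_t)² = (0.38/2)×(5.42 − 2.2)² = 0.19×3.22² = 1.97 mA.
V_DS = V_DD − I_D·R_D = 17 − 1.97×2.2 = 12.7 V.
Saturation requires V_DS ≥ V_GS − V_t = 3.22 V; 12.7 ≥ 3.22 ✓.

I_D ≈ 2 mA, V_DS ≈ 13 V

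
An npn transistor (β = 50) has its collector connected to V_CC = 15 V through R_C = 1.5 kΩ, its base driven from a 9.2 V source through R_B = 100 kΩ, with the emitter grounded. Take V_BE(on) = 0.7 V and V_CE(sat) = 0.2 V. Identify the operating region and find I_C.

active; I_C ≈ 4.2 mA

Assume active. Base-emitter loop: I_B = (V_BB − V_BE)/R_B = (9.2 − 0.7)/100 = 0.085 mA.
I_C = β·I_B = 50×0.085 = 4.25 mA.
V_CE = V_CC − I_C·R_C = 15 − 4.25×1.5 = 8.62 V > V_CE(sat), so the active-region assumption holds.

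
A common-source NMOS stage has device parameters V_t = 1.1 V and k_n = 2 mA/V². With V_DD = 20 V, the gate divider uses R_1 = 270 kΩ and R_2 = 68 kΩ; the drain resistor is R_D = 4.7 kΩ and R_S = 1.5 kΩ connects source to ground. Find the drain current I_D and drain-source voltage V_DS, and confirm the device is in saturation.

I_D ≈ 1.2 mA, V_DS ≈ 12 V

V_G = V_DD·R_2/(R_1+R_2) = 20×68/338 = 4.02 V.
Assume saturation: I_D = (k_n/2)(V_GS − V_t)² with V_GS = V_G − I_D·R_S = 4.02 − 1.5·I_D.
Substituting gives 2.25·I_D² − 9.77·I_D + 8.55 = 0, with roots I_D = 1.21 or 3.13 mA.
The root I_D = 3.13 mA gives V_GS = -0.669 V ≤ V_t, so take I_D = 1.21 mA.
Then V_GS = 2.2 V and V_DS = V_DD − I_D(R_D+R_S) = 20 − 1.21×6.2 = 12.5 V.
Saturation requires V_DS ≥ V_GS − V_t = 1.1 V; 12.5 ≥ 1.1 ✓.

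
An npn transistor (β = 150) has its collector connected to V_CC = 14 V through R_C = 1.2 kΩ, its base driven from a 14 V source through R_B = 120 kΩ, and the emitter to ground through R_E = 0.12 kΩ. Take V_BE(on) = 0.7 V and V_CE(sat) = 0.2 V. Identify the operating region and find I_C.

saturation; I_C ≈ 10 mA

Assume active: I_B = (14 − 0.7)/(120 + 151×0.12) = 0.0963 mA, I_C = β·I_B = 14.4 mA.
Then V_CE = 14 − 14.4×1.2 − 14.5×0.12 = -5.08 V < 0.2 V — the active assumption fails.
Re-solve with V_CE = 0.2 V. KCL at the emitter: V_E/R_E = (V_BB−0.7−V_E)/R_B + (V_CC−0.2−V_E)/R_C, giving V_E = 1.27 V.
I_C = (V_CC − 0.2 − V_E)/R_C = (13.8 − 1.27)/1.2 = 10.4 mA.
Check: I_B = (13.3 − 1.27)/120 = 0.1 mA, and β·I_B = 15 mA > I_C, confirming saturation.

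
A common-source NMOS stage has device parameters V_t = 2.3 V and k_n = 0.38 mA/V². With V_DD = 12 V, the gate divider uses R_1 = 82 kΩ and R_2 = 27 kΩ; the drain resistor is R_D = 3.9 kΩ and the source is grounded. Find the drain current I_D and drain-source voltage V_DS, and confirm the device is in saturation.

I_D ≈ 0.086 mA, V_DS ≈ 12 V

V_G = V_DD·R_2/(R_1+R_2) = 12×27/109 = 2.97 V. With the source grounded, V_GS = V_G = 2.97 V.
Assume saturation: I_D = (k_n/2)(V_GS − V_t)² = (0.38/2)×(2.97 − 2.3)² = 0.19×0.672² = 0.0859 mA.
V_DS = V_DD − I_D·R_D = 12 − 0.0859×3.9 = 11.7 V.
Saturation requires V_DS ≥ V_GS − V_t = 0.672 V; 11.7 ≥ 0.672 ✓.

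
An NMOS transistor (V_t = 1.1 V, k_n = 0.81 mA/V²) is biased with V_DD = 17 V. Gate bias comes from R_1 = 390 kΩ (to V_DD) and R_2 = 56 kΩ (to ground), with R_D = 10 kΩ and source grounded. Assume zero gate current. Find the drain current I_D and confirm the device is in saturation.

V_G = V_DD·R_2/(R_1+R_2) = 17×56/446 = 2.13 V. With the source grounded, V_GS = V_G = 2.13 V.
Assume saturation: I_D = (k_n/2)(V_GS − V_t)² = (0.81/2)×(2.13 − 1.1)² = 0.405×1.03² = 0.433 mA.
V_DS = V_DD − I_D·R_D = 17 − 0.433×10 = 12.7 V.
Saturation requires V_DS ≥ V_GS − V_t = 1.03 V; 12.7 ≥ 1.03 ✓.

I_D ≈ 0.43 mA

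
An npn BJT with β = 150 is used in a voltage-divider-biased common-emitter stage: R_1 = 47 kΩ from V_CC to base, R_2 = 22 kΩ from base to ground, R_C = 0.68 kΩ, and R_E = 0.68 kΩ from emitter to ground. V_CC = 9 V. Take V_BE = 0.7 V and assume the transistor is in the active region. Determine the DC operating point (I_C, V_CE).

I_C ≈ 2.8 mA, V_CE ≈ 5.2 V

Thevenize the base divider: V_Th = V_CC·R_2/(R_1+R_2) = 9×22/69 = 2.87 V, R_Th = R_1‖R_2 = 15 kΩ.
Base-emitter loop: V_Th = I_B·R_Th + V_BE + (β+1)I_B·R_E, so I_B = (2.87 − 0.7) / (15 + 151×0.68) = 0.0184 mA.
I_C = β·I_B = 150×0.0184 = 2.77 mA, and I_E = (β+1)I_B = 2.78 mA.
V_CE = V_CC − I_C·R_C − I_E·R_E = 9 − 2.77×0.68 − 2.78×0.68 = 5.23 V.
V_CE = 5.23 V > 0.2 V confirms active-region operation.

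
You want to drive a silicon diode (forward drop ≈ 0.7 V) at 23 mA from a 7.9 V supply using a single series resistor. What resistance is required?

The resistor drops V_S − V_D = 7.9 − 0.7 = 7.2 V at 23 mA.
R = 7.2 V / 23 mA = 0.313 kΩ.

R ≈ 0.31 kΩ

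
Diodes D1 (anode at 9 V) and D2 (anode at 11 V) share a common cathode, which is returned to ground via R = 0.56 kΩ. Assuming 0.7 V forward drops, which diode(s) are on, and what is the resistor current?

Only D2 conducts; I_R ≈ 18 mA

Assume both conduct. Then node N would need to be at both 9−0.7 = 8.3 V and 11−0.7 = 10.3 V, which is impossible.
Assume only D2 conducts: V_N = 11 − 0.7 = 10.3 V, so I_R = 10.3/0.56 = 18.4 mA.
Check D1: its anode-to-cathode voltage is 9 − 10.3 = -1.3 V < 0.7 V, so it is off. The assumption is consistent.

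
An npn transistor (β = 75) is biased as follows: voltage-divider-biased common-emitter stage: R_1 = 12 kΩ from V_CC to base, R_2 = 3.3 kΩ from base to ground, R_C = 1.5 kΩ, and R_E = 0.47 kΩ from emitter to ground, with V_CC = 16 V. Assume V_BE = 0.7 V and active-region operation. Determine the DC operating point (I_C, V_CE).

I_C ≈ 5.4 mA, V_CE ≈ 5.4 V

Thevenize the base divider: V_Th = V_CC·R_2/(R_1+R_2) = 16×3.3/15.3 = 3.45 V, R_Th = R_1‖R_2 = 2.59 kΩ.
Base-emitter loop: V_Th = I_B·R_Th + V_BE + (β+1)I_B·R_E, so I_B = (3.45 − 0.7) / (2.59 + 76×0.47) = 0.0718 mA.
I_C = β·I_B = 75×0.0718 = 5.39 mA, and I_E = (β+1)I_B = 5.46 mA.
V_CE = V_CC − I_C·R_C − I_E·R_E = 16 − 5.39×1.5 − 5.46×0.47 = 5.36 V.
V_CE = 5.36 V > 0.2 V confirms active-region operation.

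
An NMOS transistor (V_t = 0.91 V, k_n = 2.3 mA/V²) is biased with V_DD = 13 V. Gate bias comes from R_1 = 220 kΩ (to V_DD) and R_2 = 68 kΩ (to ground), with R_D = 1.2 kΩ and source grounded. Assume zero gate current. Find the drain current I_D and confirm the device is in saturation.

V_G = V_DD·R_2/(R_1+R_2) = 13×68/288 = 3.07 V. With the source grounded, V_GS = V_G = 3.07 V.
Assume saturation: I_D = (k_n/2)(V_GS − V_t)² = (2.3/2)×(3.07 − 0.91)² = 1.15×2.16² = 5.36 mA.
V_DS = V_DD − I_D·R_D = 13 − 5.36×1.2 = 6.56 V.
Saturation requires V_DS ≥ V_GS − V_t = 2.16 V; 6.56 ≥ 2.16 ✓.

I_D ≈ 5.4 mA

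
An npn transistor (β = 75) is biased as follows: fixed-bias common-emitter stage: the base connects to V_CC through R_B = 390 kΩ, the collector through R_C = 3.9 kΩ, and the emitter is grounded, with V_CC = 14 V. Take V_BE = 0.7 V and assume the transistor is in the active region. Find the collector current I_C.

Base loop: V_CC = I_B·R_B + V_BE, so I_B = (14 − 0.7)/390 kΩ = 0.0341 mA.
In the active region I_C = β·I_B = 75 × 0.0341 = 2.56 mA.
Collector loop: V_CE = V_CC − I_C·R_C = 14 − 2.56×3.9 = 4.02 V.
Since V_CE = 4.02 V > V_CE(sat) ≈ 0.2 V, the transistor is in the active region as assumed.

I_C ≈ 2.6 mA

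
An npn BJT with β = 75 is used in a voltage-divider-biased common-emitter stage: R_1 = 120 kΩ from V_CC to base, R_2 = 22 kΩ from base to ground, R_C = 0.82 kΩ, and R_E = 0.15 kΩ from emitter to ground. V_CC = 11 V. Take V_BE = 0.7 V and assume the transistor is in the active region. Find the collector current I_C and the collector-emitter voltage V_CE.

I_C ≈ 2.5 mA, V_CE ≈ 8.6 V

Thevenize the base divider: V_Th = V_CC·R_2/(R_1+R_2) = 11×22/142 = 1.7 V, R_Th = R_1‖R_2 = 18.6 kΩ.
Base-emitter loop: V_Th = I_B·R_Th + V_BE + (β+1)I_B·R_E, so I_B = (1.7 − 0.7) / (18.6 + 76×0.15) = 0.0335 mA.
I_C = β·I_B = 75×0.0335 = 2.51 mA, and I_E = (β+1)I_B = 2.54 mA.
V_CE = V_CC − I_C·R_C − I_E·R_E = 11 − 2.51×0.82 − 2.54×0.15 = 8.56 V.
V_CE = 8.56 V > 0.2 V confirms active-region operation.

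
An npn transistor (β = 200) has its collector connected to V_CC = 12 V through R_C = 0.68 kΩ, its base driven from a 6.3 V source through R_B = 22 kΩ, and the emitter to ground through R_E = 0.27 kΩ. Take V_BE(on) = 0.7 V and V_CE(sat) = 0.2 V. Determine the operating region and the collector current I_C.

Assume active: I_B = (6.3 − 0.7)/(22 + 201×0.27) = 0.0734 mA, I_C = β·I_B = 14.7 mA.
Then V_CE = 12 − 14.7×0.68 − 14.8×0.27 = -1.97 V < 0.2 V — the active assumption fails.
Re-solve with V_CE = 0.2 V. KCL at the emitter: V_E/R_E = (V_BB−0.7−V_E)/R_B + (V_CC−0.2−V_E)/R_C, giving V_E = 3.37 V.
I_C = (V_CC − 0.2 − V_E)/R_C = (11.8 − 3.37)/0.68 = 12.4 mA.
Check: I_B = (5.6 − 3.37)/22 = 0.101 mA, and β·I_B = 20.2 mA > I_C, confirming saturation.

saturation; I_C ≈ 12 mA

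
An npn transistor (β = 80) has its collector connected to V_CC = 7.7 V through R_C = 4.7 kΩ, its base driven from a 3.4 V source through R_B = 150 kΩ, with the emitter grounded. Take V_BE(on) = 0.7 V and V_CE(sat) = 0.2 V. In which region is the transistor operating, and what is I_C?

Assume active. Base-emitter loop: I_B = (V_BB − V_BE)/R_B = (3.4 − 0.7)/150 = 0.018 mA.
I_C = β·I_B = 80×0.018 = 1.44 mA.
V_CE = V_CC − I_C·R_C = 7.7 − 1.44×4.7 = 0.932 V > V_CE(sat), so the active-region assumption holds.

active; I_C ≈ 1.4 mA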